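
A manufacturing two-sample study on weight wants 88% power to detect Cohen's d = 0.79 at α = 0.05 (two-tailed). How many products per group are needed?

z_{α/2} = 1.96, z_β = Φ⁻¹(0.88) = 1.175. For medium effect (d = 0.79): n per group = 2(z_{α/2} + z_β)²/d² = 2(1.96 + 1.175)²/0.79² = 31.5 → 32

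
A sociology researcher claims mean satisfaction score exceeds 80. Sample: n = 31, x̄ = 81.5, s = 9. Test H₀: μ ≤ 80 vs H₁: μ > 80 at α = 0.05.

t = (81.5 - 80)/(9/√31) = 0.928, df = 30. Critical t = 1.697. Fail to reject H₀.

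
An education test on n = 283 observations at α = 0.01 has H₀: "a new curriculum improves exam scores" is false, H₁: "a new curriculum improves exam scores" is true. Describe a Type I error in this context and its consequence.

Type I error: rejecting H₀ when it is true — concluding that a new curriculum improves exam scores when in fact it is not. Consequence: adopting a curriculum that gives no real benefit — disruption for nothing.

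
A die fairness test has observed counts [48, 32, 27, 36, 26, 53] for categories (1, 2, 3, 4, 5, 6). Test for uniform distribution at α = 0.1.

Expected = 37 each. χ² = Σ(O-E)²/E = 16.865. df = 5, critical value = 9.236. Reject H₀.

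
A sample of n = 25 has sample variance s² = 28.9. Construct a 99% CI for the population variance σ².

df = 24. χ²_{0.005} = 45.559, χ²_{0.995} = 9.886. CI for σ² = ((n-1)s²/χ²_{α/2}, (n-1)s²/χ²_{1-α/2}) = (24·28.9/45.559, 24·28.9/9.886) = (15.22, 70.16)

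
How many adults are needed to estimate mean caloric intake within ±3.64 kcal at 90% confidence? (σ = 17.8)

n = (z*σ/E)² = (1.645×17.8/3.64)² = 64.7 → n = 65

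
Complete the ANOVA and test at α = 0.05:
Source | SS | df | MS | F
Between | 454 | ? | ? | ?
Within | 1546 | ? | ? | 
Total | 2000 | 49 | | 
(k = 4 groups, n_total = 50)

df_between = 3, df_within = 46. MS_between = 151.33, MS_within = 33.61. F = 4.503, F_crit ≈ 2.807. Reject H₀.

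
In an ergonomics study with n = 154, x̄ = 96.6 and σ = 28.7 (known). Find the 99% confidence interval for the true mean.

CI = x̄ ± z*(σ/√n) = 96.6 ± 2.576(28.7/√154) = 96.6 ± 5.96 = (90.64, 102.56)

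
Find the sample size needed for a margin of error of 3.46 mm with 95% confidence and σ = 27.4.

n = (z*σ/E)² = (1.96×27.4/3.46)² = 240.9 → n = 241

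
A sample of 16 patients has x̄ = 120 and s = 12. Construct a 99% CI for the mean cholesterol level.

CI = x̄ ± t*(s/√n) = 120 ± 2.947(12/√16) = (111.16, 128.84)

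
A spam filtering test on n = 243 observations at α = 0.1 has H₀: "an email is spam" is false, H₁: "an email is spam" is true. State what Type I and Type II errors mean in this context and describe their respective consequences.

Type I (false positive): concluding that an email is spam when it is not — a legitimate email is sent to the spam folder and the user misses it. Type II (false negative): failing to conclude that an email is spam when it is — a spam email lands in the inbox. Which is costlier depends on domain priorities and is a judgement call rather than a statistical fact.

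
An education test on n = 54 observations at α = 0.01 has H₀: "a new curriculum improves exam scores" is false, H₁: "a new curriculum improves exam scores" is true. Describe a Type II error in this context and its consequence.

Type II error: failing to reject H₀ when it is false — concluding that a new curriculum improves exam scores is not supported when in fact it is. Consequence: keeping the old curriculum when the new one would have helped students.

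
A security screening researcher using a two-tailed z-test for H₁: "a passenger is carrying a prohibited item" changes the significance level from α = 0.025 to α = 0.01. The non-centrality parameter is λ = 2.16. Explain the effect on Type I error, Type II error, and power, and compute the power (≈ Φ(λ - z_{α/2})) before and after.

Decreasing α from 0.025 to 0.01:
• Type I error rate decreases (α is the Type I rate by definition).
• Critical value moves from z_{α/2} = 2.241 to 2.576, so power = Φ(λ - z_{α/2}) goes from Φ(2.16 - 2.241) = 0.468 to Φ(2.16 - 2.576) = 0.339.
• Type II error rate β = 1 - power therefore increases (0.532 → 0.661).
Appropriate when false positives are costly — here, detaining an innocent passenger — delay and inconvenience.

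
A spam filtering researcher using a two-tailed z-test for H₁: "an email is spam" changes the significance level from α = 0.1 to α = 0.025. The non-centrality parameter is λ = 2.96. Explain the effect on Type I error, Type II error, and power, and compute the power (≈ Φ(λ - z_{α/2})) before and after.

Decreasing α from 0.1 to 0.025:
• Type I error rate decreases (α is the Type I rate by definition).
• Critical value moves from z_{α/2} = 1.645 to 2.241, so power = Φ(λ - z_{α/2}) goes from Φ(2.96 - 1.645) = 0.906 to Φ(2.96 - 2.241) = 0.764.
• Type II error rate β = 1 - power therefore increases (0.094 → 0.236).
Appropriate when false positives are costly — here, a legitimate email is sent to the spam folder and the user misses it.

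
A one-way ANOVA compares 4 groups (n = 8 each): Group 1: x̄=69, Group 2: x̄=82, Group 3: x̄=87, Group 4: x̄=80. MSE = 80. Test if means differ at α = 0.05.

Grand mean = 79.5. SS_between = 1384.0, MS_between = 461.33. F = 5.767, F_crit ≈ 2.947. Reject H₀.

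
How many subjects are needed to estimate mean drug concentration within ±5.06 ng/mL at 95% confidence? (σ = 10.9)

n = (z*σ/E)² = (1.96×10.9/5.06)² = 17.8 → n = 18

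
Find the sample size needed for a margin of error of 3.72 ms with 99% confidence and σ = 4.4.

n = (z*σ/E)² = (2.576×4.4/3.72)² = 9.3 → n = 10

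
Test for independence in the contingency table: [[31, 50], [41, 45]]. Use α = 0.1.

χ² = 1.504. df = 1, critical = 2.706. Fail to reject H₀. No evidence of dependence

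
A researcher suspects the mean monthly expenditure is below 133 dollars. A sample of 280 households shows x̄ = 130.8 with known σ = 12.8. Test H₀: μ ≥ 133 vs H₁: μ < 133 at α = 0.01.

z = -2.876. Critical value: -2.33. Reject H₀.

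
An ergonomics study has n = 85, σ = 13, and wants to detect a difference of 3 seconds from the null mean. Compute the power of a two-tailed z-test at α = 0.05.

SE = σ/√n = 13/√85 = 1.41. Non-centrality λ = d/SE = 3/1.41 = 2.128. Power ≈ Φ(λ - z_{α/2}) = Φ(2.128 - 1.96) = Φ(0.168) = 0.567.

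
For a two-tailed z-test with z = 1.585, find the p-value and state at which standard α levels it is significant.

p = 2·P(Z > |1.585|) = 2·(1 - Φ(1.585)) ≈ 0.113. Not significant at any standard level.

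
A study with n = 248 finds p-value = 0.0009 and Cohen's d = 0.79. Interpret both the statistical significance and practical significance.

Statistically significant (p = 0.0009 < 0.05). Cohen's d = 0.79 indicates a medium effect size. Both statistical and practical significance should be considered.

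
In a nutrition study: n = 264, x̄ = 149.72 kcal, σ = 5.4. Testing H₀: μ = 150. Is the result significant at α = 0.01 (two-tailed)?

z = (149.72 - 150)/(5.4/√264) = -0.842. Since |z| ≤ 2.576, not significant at α = 0.01.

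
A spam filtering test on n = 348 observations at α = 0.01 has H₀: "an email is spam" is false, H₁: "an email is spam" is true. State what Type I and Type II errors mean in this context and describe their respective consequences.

Type I (false positive): concluding that an email is spam when it is not — a legitimate email is sent to the spam folder and the user misses it. Type II (false negative): failing to conclude that an email is spam when it is — a spam email lands in the inbox. Which is costlier depends on domain priorities and is a judgement call rather than a statistical fact.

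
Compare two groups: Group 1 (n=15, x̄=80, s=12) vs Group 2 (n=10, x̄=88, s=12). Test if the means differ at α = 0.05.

Pooled sp = 12.0. t = -1.633, df = 23. Critical t = ±2.069. Fail to reject H₀.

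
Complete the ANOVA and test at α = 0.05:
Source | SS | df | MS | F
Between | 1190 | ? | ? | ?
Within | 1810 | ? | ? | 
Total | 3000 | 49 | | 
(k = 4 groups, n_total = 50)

df_between = 3, df_within = 46. MS_between = 396.67, MS_within = 39.35. F = 10.081, F_crit ≈ 2.807. Reject H₀.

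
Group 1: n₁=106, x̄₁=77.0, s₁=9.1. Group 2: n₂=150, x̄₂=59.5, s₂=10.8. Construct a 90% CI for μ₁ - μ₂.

Difference = 17.5. SE = √(9.1²/106 + 10.8²/150) = 1.249. CI = (15.45, 19.55)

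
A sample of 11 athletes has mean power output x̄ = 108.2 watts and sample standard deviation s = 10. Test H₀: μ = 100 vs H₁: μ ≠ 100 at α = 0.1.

t = (x̄ - μ₀)/(s/√n) = (108.2 - 100)/(10/√11) = 2.72. df = 10, critical t = ±1.812. Reject H₀.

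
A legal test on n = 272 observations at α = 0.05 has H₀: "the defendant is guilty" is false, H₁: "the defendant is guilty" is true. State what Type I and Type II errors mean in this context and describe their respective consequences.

Type I (false positive): concluding that the defendant is guilty when it is not — convicting an innocent person. Type II (false negative): failing to conclude that the defendant is guilty when it is — acquitting a guilty person. Which is costlier depends on domain priorities and is a judgement call rather than a statistical fact.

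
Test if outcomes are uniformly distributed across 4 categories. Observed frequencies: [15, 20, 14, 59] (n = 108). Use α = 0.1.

Expected = 27 each. χ² = Σ(O-E)²/E = 51.333. df = 3, critical value = 6.251. Reject H₀.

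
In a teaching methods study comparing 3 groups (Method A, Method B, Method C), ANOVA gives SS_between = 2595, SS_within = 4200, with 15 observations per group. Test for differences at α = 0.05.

df_between = 2, df_within = 42. F = MS_between/MS_within = 1297.5/100.0 = 12.975. F_crit ≈ 3.22. Reject H₀. At least one mean differs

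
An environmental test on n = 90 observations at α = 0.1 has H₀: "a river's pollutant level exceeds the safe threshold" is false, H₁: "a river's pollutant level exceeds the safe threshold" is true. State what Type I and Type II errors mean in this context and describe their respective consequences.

Type I (false positive): concluding that a river's pollutant level exceeds the safe threshold when it is not — shutting down a compliant factory unnecessarily. Type II (false negative): failing to conclude that a river's pollutant level exceeds the safe threshold when it is — allowing unsafe pollution to continue. Which is costlier depends on domain priorities and is a judgement call rather than a statistical fact.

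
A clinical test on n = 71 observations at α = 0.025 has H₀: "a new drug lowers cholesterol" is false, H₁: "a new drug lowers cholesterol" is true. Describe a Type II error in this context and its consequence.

Type II error: failing to reject H₀ when it is false — concluding that a new drug lowers cholesterol is not supported when in fact it is. Consequence: shelving an effective drug — patients miss out on a treatment that would have helped.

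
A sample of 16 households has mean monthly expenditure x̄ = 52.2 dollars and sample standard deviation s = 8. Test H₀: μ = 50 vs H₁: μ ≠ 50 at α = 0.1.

t = (x̄ - μ₀)/(s/√n) = (52.2 - 50)/(8/√16) = 1.1. df = 15, critical t = ±1.753. Fail to reject H₀.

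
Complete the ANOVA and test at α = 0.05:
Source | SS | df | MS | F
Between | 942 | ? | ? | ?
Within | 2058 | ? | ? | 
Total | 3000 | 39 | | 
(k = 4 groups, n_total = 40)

df_between = 3, df_within = 36. MS_between = 314.0, MS_within = 57.17. F = 5.493, F_crit ≈ 2.866. Reject H₀.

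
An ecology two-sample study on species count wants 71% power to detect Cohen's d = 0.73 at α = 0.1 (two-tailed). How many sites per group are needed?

z_{α/2} = 1.645, z_β = Φ⁻¹(0.71) = 0.553. For medium effect (d = 0.73): n per group = 2(z_{α/2} + z_β)²/d² = 2(1.645 + 0.553)²/0.73² = 18.1 → 19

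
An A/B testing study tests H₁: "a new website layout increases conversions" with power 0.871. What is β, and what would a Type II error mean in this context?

β = 1 - power = 1 - 0.871 = 0.129. A Type II error is failing to reject H₀ when H₀ is false (false negative) — here, failing to conclude that a new website layout increases conversions when in fact it is true. Consequence: discarding a layout that would have improved conversions — lost revenue.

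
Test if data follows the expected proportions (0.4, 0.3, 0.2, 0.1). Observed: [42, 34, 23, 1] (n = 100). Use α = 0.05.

Expected: [40.0, 30.0, 20.0, 10.0]. χ² = 9.183. df = 3, critical = 7.815. Reject H₀.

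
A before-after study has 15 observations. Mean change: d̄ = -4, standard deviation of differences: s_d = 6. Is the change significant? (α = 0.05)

t = d̄/(s_d/√n) = -4/(6/√15) = -2.582. df = 14, critical t = ±2.145. Reject H₀.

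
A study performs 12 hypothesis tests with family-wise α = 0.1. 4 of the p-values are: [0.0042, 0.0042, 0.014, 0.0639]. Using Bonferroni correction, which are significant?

Bonferroni α = 0.1/12 = 0.00833. Significant p-values: [0.0042, 0.0042]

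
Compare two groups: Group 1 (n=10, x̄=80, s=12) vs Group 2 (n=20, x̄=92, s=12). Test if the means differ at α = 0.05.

Pooled sp = 12.0. t = -2.582, df = 28. Critical t = ±2.048. Reject H₀.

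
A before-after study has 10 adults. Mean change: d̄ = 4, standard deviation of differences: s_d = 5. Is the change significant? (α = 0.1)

t = d̄/(s_d/√n) = 4/(5/√10) = 2.53. df = 9, critical t = ±1.833. Reject H₀.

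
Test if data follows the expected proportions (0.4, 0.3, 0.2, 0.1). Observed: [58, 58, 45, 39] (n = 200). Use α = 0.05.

Expected: [80.0, 60.0, 40.0, 20.0]. χ² = 24.792. df = 3, critical = 7.815. Reject H₀.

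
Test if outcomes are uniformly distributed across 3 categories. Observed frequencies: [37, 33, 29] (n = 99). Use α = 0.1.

Expected = 33 each. χ² = Σ(O-E)²/E = 0.97. df = 2, critical value = 4.605. Fail to reject H₀.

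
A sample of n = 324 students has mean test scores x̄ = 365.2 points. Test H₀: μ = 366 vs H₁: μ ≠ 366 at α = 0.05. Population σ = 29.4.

z = (x̄ - μ₀)/(σ/√n) = (365.2 - 366)/(29.4/√324) = -0.49. Critical value: ±1.96. Since |-0.49| ≤ 1.96, Fail to reject H₀.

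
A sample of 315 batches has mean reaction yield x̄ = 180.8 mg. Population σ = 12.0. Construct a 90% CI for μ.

CI = x̄ ± z*(σ/√n) = 180.8 ± 1.645(12.0/√315) = 180.8 ± 1.11 = (179.69, 181.91)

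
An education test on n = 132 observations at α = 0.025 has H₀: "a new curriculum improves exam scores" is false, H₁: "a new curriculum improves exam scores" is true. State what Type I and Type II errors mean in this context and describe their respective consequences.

Type I (false positive): concluding that a new curriculum improves exam scores when it is not — adopting a curriculum that gives no real benefit — disruption for nothing. Type II (false negative): failing to conclude that a new curriculum improves exam scores when it is — keeping the old curriculum when the new one would have helped students. Which is costlier depends on domain priorities and is a judgement call rather than a statistical fact.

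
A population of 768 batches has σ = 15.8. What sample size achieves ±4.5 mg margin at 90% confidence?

Without FPC: n₀ = (1.645×15.8/4.5)² = 33.36. With FPC: n = n₀N/(n₀+N-1) = 32.01 → n = 33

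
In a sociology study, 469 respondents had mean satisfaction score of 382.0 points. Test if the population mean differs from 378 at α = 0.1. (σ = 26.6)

z = (x̄ - μ₀)/(σ/√n) = (382.0 - 378)/(26.6/√469) = 3.257. Critical value: ±1.645. Since |3.257| > 1.645, Reject H₀.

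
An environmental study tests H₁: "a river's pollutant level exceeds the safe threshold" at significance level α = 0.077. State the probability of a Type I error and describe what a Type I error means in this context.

P(Type I error) = α = 0.077. A Type I error is rejecting H₀ when H₀ is actually true (false positive) — here, concluding that a river's pollutant level exceeds the safe threshold when in fact this is not the case. Consequence: shutting down a compliant factory unnecessarily.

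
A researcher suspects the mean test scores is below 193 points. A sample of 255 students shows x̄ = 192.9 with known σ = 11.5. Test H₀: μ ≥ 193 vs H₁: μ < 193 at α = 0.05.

z = -0.139. Critical value: -1.645. Fail to reject H₀.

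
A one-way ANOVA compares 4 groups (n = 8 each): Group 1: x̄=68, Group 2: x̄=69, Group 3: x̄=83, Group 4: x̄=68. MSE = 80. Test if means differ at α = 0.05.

Grand mean = 72.0. SS_between = 1296.0, MS_between = 432.0. F = 5.4, F_crit ≈ 2.947. Reject H₀.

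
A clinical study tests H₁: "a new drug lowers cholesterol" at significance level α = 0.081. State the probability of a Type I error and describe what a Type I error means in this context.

P(Type I error) = α = 0.081. A Type I error is rejecting H₀ when H₀ is actually true (false positive) — here, concluding that a new drug lowers cholesterol when in fact this is not the case. Consequence: approving an ineffective drug — patients take a useless medication and may skip effective alternatives.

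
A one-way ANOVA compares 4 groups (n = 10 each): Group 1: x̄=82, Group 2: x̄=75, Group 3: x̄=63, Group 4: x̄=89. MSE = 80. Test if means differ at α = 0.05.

Grand mean = 77.25. SS_between = 3687.5, MS_between = 1229.17. F = 15.365, F_crit ≈ 2.866. Reject H₀.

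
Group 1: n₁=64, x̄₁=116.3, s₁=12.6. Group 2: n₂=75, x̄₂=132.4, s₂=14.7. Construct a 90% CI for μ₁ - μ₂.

Difference = -16.1. SE = √(12.6²/64 + 14.7²/75) = 2.316. CI = (-19.91, -12.29)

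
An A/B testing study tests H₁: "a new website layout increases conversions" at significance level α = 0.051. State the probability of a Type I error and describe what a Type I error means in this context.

P(Type I error) = α = 0.051. A Type I error is rejecting H₀ when H₀ is actually true (false positive) — here, concluding that a new website layout increases conversions when in fact this is not the case. Consequence: rolling out a layout that doesn't actually help — wasted engineering effort.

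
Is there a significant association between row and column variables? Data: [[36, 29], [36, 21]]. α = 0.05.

χ² = 0.759. df = 1, critical = 3.841. Fail to reject H₀. No evidence of dependence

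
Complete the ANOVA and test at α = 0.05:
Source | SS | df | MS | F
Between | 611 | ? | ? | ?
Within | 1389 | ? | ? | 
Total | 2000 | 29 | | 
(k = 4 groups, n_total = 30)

df_between = 3, df_within = 26. MS_between = 203.67, MS_within = 53.42. F = 3.812, F_crit ≈ 2.975. Reject H₀.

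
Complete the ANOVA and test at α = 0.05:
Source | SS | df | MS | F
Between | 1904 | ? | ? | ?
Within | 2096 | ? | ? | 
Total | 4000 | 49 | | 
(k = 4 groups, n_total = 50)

df_between = 3, df_within = 46. MS_between = 634.67, MS_within = 45.57. F = 13.929, F_crit ≈ 2.807. Reject H₀.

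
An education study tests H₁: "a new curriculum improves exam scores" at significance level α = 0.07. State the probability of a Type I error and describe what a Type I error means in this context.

P(Type I error) = α = 0.07. A Type I error is rejecting H₀ when H₀ is actually true (false positive) — here, concluding that a new curriculum improves exam scores when in fact this is not the case. Consequence: adopting a curriculum that gives no real benefit — disruption for nothing.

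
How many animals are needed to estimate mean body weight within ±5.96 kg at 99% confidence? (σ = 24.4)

n = (z*σ/E)² = (2.576×24.4/5.96)² = 111.2 → n = 112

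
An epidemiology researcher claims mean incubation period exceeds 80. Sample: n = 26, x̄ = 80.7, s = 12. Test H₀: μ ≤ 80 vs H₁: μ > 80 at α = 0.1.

t = (80.7 - 80)/(12/√26) = 0.297, df = 25. Critical t = 1.316. Fail to reject H₀.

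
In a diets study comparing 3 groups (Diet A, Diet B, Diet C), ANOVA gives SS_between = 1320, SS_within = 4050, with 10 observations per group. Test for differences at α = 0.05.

df_between = 2, df_within = 27. F = MS_between/MS_within = 660.0/150.0 = 4.4. F_crit ≈ 3.354. Reject H₀. At least one mean differs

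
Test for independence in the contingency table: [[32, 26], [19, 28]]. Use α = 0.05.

χ² = 2.26. df = 1, critical = 3.841. Fail to reject H₀. No evidence of dependence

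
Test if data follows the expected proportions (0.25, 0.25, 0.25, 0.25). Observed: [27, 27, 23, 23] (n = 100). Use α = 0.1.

Expected: [25.0, 25.0, 25.0, 25.0]. χ² = 0.64. df = 3, critical = 6.251. Fail to reject H₀.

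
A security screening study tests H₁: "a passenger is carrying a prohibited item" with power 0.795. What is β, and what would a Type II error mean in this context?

β = 1 - power = 1 - 0.795 = 0.205. A Type II error is failing to reject H₀ when H₀ is false (false negative) — here, failing to conclude that a passenger is carrying a prohibited item when in fact it is true. Consequence: letting a prohibited item through — security breach.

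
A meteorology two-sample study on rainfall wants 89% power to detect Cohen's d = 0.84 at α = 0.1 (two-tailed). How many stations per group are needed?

z_{α/2} = 1.645, z_β = Φ⁻¹(0.89) = 1.227. For large effect (d = 0.84): n per group = 2(z_{α/2} + z_β)²/d² = 2(1.645 + 1.227)²/0.84² = 23.4 → 24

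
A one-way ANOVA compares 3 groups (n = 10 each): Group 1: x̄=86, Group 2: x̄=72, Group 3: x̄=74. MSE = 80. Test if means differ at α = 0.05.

Grand mean = 77.33. SS_between = 1146.67, MS_between = 573.33. F = 7.167, F_crit ≈ 3.354. Reject H₀.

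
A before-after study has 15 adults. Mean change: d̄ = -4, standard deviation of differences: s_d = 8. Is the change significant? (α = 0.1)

t = d̄/(s_d/√n) = -4/(8/√15) = -1.936. df = 14, critical t = ±1.761. Reject H₀.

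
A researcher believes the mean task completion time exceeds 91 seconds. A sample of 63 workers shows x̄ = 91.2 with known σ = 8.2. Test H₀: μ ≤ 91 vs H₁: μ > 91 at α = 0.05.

z = 0.194. Critical value: 1.645. Fail to reject H₀.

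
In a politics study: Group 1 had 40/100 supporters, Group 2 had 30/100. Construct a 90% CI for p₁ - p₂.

p̂₁ = 0.4, p̂₂ = 0.3. Difference = 0.1. CI = (-0.01, 0.21)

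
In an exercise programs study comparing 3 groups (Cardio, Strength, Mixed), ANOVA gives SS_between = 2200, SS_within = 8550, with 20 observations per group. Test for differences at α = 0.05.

df_between = 2, df_within = 57. F = MS_between/MS_within = 1100.0/150.0 = 7.333. F_crit ≈ 3.159. Reject H₀. At least one mean differs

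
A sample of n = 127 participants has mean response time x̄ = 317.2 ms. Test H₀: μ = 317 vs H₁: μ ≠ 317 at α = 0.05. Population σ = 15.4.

z = (x̄ - μ₀)/(σ/√n) = (317.2 - 317)/(15.4/√127) = 0.146. Critical value: ±1.96. Since |0.146| ≤ 1.96, Fail to reject H₀.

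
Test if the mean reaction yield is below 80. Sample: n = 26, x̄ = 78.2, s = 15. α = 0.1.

t = (78.2 - 80)/(15/√26) = -0.612, df = 25. Critical t = -1.316. Fail to reject H₀.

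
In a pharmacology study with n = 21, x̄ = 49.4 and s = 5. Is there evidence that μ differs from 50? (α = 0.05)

t = (x̄ - μ₀)/(s/√n) = (49.4 - 50)/(5/√21) = -0.55. df = 20, critical t = ±2.086. Fail to reject H₀.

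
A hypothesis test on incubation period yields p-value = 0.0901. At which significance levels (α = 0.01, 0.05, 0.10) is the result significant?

p = 0.0901. Significant at: α = 0.1.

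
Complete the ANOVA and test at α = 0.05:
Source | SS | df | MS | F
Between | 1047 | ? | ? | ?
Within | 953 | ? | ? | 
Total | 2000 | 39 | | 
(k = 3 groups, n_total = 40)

df_between = 2, df_within = 37. MS_between = 523.5, MS_within = 25.76. F = 20.325, F_crit ≈ 3.252. Reject H₀.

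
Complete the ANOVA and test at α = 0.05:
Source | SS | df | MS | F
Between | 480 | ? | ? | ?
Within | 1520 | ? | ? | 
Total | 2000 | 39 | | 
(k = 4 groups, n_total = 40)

df_between = 3, df_within = 36. MS_between = 160.0, MS_within = 42.22. F = 3.789, F_crit ≈ 2.866. Reject H₀.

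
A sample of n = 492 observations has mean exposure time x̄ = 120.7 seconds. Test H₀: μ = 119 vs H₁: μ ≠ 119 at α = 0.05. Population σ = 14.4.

z = (x̄ - μ₀)/(σ/√n) = (120.7 - 119)/(14.4/√492) = 2.619. Critical value: ±1.96. Since |2.619| > 1.96, Reject H₀.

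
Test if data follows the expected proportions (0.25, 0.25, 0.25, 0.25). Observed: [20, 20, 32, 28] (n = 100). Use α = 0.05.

Expected: [25.0, 25.0, 25.0, 25.0]. χ² = 4.32. df = 3, critical = 7.815. Fail to reject H₀.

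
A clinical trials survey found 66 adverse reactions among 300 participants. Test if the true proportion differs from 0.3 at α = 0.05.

p̂ = 0.22, p₀ = 0.3. z = (p̂ - p₀)/√(p₀(1-p₀)/n) = -3.024. Critical: ±1.96. Reject H₀.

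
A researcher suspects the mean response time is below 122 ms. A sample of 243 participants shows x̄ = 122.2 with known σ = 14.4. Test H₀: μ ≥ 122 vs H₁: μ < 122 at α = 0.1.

z = 0.217. Critical value: -1.28. Fail to reject H₀.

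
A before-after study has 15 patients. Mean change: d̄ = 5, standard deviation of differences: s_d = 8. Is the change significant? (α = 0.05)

t = d̄/(s_d/√n) = 5/(8/√15) = 2.421. df = 14, critical t = ±2.145. Reject H₀.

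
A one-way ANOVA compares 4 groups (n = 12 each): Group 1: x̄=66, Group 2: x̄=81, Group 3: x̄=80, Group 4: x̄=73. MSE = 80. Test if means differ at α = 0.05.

Grand mean = 75.0. SS_between = 1752.0, MS_between = 584.0. F = 7.3, F_crit ≈ 2.816. Reject H₀.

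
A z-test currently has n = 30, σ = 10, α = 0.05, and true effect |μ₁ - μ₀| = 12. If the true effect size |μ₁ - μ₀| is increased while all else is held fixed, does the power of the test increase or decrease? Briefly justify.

Power increases: a larger true effect increases the non-centrality λ = |μ₁ - μ₀|/(σ/√n).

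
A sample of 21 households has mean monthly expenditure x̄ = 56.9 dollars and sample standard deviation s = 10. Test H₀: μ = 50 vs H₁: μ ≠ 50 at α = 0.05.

t = (x̄ - μ₀)/(s/√n) = (56.9 - 50)/(10/√21) = 3.162. df = 20, critical t = ±2.086. Reject H₀.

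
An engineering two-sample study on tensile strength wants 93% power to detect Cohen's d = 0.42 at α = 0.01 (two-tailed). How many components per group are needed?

z_{α/2} = 2.576, z_β = Φ⁻¹(0.93) = 1.476. For small effect (d = 0.42): n per group = 2(z_{α/2} + z_β)²/d² = 2(2.576 + 1.476)²/0.42² = 186.2 → 187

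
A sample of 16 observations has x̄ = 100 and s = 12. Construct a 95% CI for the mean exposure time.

CI = x̄ ± t*(s/√n) = 100 ± 2.131(12/√16) = (93.61, 106.39)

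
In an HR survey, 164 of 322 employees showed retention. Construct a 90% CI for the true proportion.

p̂ = 0.509. CI = p̂ ± z*√(p̂(1-p̂)/n) = (0.463, 0.555)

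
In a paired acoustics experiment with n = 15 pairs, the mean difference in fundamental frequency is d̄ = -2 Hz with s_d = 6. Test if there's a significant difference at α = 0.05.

t = d̄/(s_d/√n) = -2/(6/√15) = -1.291. df = 14, critical t = ±2.145. Fail to reject H₀.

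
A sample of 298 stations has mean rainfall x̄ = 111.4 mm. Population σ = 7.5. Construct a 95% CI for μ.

CI = x̄ ± z*(σ/√n) = 111.4 ± 1.96(7.5/√298) = 111.4 ± 0.85 = (110.55, 112.25)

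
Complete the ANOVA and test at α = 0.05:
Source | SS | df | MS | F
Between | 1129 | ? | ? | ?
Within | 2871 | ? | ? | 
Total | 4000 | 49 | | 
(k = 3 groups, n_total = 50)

df_between = 2, df_within = 47. MS_between = 564.5, MS_within = 61.09. F = 9.241, F_crit ≈ 3.195. Reject H₀.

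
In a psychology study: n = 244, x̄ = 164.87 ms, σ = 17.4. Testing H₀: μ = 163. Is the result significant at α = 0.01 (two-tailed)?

z = (164.87 - 163)/(17.4/√244) = 1.679. Since |z| ≤ 2.576, not significant at α = 0.01.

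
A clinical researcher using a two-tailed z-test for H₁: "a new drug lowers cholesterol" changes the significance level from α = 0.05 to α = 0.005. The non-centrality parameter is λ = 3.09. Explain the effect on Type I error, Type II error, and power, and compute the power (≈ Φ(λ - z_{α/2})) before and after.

Decreasing α from 0.05 to 0.005:
• Type I error rate decreases (α is the Type I rate by definition).
• Critical value moves from z_{α/2} = 1.96 to 2.807, so power = Φ(λ - z_{α/2}) goes from Φ(3.09 - 1.96) = 0.871 to Φ(3.09 - 2.807) = 0.611.
• Type II error rate β = 1 - power therefore increases (0.129 → 0.389).
Appropriate when false positives are costly — here, approving an ineffective drug — patients take a useless medication and may skip effective alternatives.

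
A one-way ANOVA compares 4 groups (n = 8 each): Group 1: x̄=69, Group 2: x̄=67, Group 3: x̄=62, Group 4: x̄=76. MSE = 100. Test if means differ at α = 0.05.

Grand mean = 68.5. SS_between = 808.0, MS_between = 269.33. F = 2.693, F_crit ≈ 2.947. Fail to reject H₀.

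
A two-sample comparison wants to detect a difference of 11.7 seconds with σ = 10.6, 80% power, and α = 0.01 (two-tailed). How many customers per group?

n per group = 2(z_α/2 + z_β)²σ²/d² = 2×(2.576 + 0.84)²×10.6²/11.7² = 19.2 → n = 20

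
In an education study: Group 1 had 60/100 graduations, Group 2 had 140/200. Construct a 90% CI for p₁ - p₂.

p̂₁ = 0.6, p̂₂ = 0.7. Difference = -0.1. CI = (-0.197, -0.003)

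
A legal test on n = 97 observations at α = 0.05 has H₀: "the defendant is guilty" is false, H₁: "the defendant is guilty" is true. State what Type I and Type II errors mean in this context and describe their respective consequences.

Type I (false positive): concluding that the defendant is guilty when it is not — convicting an innocent person. Type II (false negative): failing to conclude that the defendant is guilty when it is — acquitting a guilty person. Which is costlier depends on domain priorities and is a judgement call rather than a statistical fact.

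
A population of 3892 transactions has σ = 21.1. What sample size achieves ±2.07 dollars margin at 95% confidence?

Without FPC: n₀ = (1.96×21.1/2.07)² = 399.15. With FPC: n = n₀N/(n₀+N-1) = 362.1 → n = 363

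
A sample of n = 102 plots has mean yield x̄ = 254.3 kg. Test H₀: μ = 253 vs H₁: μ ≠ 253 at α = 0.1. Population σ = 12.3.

z = (x̄ - μ₀)/(σ/√n) = (254.3 - 253)/(12.3/√102) = 1.067. Critical value: ±1.645. Since |1.067| ≤ 1.645, Fail to reject H₀.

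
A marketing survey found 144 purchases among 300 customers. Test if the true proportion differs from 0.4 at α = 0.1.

p̂ = 0.48, p₀ = 0.4. z = (p̂ - p₀)/√(p₀(1-p₀)/n) = 2.828. Critical: ±1.645. Reject H₀.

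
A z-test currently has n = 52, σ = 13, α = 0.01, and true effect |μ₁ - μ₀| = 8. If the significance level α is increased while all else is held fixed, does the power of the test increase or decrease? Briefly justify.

Power increases: a larger α lowers the critical value, so more of the H₁ sampling distribution falls in the rejection region.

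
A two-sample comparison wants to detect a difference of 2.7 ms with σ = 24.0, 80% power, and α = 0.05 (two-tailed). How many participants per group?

n per group = 2(z_α/2 + z_β)²σ²/d² = 2×(1.96 + 0.84)²×24.0²/2.7² = 1238.9 → n = 1239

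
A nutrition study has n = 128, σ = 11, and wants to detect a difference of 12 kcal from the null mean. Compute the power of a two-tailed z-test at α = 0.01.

SE = σ/√n = 11/√128 = 0.972. Non-centrality λ = d/SE = 12/0.972 = 12.342. Power ≈ Φ(λ - z_{α/2}) = Φ(12.342 - 2.576) = Φ(9.766) = 1.0.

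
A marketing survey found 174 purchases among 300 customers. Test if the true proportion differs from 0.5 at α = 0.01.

p̂ = 0.58, p₀ = 0.5. z = (p̂ - p₀)/√(p₀(1-p₀)/n) = 2.771. Critical: ±2.576. Reject H₀.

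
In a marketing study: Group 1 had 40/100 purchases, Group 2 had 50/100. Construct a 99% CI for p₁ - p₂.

p̂₁ = 0.4, p̂₂ = 0.5. Difference = -0.1. CI = (-0.28, 0.08)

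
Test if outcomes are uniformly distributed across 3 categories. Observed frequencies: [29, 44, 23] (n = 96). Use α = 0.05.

Expected = 32 each. χ² = Σ(O-E)²/E = 7.312. df = 2, critical value = 5.991. Reject H₀.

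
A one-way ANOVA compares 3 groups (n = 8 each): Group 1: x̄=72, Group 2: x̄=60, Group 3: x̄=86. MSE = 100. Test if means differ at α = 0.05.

Grand mean = 72.67. SS_between = 2709.33, MS_between = 1354.67. F = 13.547, F_crit ≈ 3.467. Reject H₀.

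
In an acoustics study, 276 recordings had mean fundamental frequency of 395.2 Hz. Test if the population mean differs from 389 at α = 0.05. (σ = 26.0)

z = (x̄ - μ₀)/(σ/√n) = (395.2 - 389)/(26.0/√276) = 3.962. Critical value: ±1.96. Since |3.962| > 1.96, Reject H₀.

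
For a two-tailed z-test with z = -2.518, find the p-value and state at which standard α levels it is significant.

p = 2·P(Z > |-2.518|) = 2·(1 - Φ(2.518)) ≈ 0.0118. Significant at α = 0.1; Significant at α = 0.05.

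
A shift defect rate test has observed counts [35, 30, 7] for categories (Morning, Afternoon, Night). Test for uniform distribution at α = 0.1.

Expected = 24 each. χ² = Σ(O-E)²/E = 18.583. df = 2, critical value = 4.605. Reject H₀.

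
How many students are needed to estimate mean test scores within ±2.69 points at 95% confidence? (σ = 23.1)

n = (z*σ/E)² = (1.96×23.1/2.69)² = 283.3 → n = 284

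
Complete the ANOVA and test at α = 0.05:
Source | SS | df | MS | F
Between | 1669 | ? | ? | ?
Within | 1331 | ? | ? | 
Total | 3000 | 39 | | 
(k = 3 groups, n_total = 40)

df_between = 2, df_within = 37. MS_between = 834.5, MS_within = 35.97. F = 23.198, F_crit ≈ 3.252. Reject H₀.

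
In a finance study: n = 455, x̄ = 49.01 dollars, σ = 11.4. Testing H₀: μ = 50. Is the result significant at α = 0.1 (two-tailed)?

z = (49.01 - 50)/(11.4/√455) = -1.852. Since |z| > 1.645, significant at α = 0.1.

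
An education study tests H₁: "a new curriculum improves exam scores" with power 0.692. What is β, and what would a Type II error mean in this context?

β = 1 - power = 1 - 0.692 = 0.308. A Type II error is failing to reject H₀ when H₀ is false (false negative) — here, failing to conclude that a new curriculum improves exam scores when in fact it is true. Consequence: keeping the old curriculum when the new one would have helped students.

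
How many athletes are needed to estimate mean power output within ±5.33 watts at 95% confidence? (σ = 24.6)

n = (z*σ/E)² = (1.96×24.6/5.33)² = 81.8 → n = 82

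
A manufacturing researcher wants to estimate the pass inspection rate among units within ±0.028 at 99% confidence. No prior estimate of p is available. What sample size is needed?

Conservative approach: use p = 0.5 (maximizes p(1-p) = 0.25). n = z²(0.25)/E² = 2.576²×0.25/0.028² = 2116.0 → n = 2116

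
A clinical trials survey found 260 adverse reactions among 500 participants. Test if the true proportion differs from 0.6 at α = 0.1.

p̂ = 0.52, p₀ = 0.6. z = (p̂ - p₀)/√(p₀(1-p₀)/n) = -3.651. Critical: ±1.645. Reject H₀.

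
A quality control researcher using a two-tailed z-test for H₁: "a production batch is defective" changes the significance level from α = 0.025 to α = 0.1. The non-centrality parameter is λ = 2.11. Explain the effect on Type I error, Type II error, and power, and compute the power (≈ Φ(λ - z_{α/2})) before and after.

Increasing α from 0.025 to 0.1:
• Type I error rate increases (α is the Type I rate by definition).
• Critical value moves from z_{α/2} = 2.241 to 1.645, so power = Φ(λ - z_{α/2}) goes from Φ(2.11 - 2.241) = 0.448 to Φ(2.11 - 1.645) = 0.679.
• Type II error rate β = 1 - power therefore decreases (0.552 → 0.321).
Appropriate when false negatives are costly — here, shipping a defective batch — faulty products reach customers.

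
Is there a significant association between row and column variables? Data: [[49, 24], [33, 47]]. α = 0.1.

χ² = 10.274. df = 1, critical = 2.706. Reject H₀. Variables are dependent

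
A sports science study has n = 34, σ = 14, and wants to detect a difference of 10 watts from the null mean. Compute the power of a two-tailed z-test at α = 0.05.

SE = σ/√n = 14/√34 = 2.401. Non-centrality λ = d/SE = 10/2.401 = 4.165. Power ≈ Φ(λ - z_{α/2}) = Φ(4.165 - 1.96) = Φ(2.205) = 0.986.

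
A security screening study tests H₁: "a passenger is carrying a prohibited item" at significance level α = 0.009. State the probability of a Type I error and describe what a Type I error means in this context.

P(Type I error) = α = 0.009. A Type I error is rejecting H₀ when H₀ is actually true (false positive) — here, concluding that a passenger is carrying a prohibited item when in fact this is not the case. Consequence: detaining an innocent passenger — delay and inconvenience.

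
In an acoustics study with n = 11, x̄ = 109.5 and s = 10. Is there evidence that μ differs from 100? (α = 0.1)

t = (x̄ - μ₀)/(s/√n) = (109.5 - 100)/(10/√11) = 3.151. df = 10, critical t = ±1.812. Reject H₀.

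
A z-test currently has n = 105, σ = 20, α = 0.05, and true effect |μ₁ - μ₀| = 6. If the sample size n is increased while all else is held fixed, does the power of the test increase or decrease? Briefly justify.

Power increases: a larger n shrinks the standard error σ/√n, moving the sampling distribution under H₁ further from the critical value.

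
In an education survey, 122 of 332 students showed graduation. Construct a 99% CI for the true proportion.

p̂ = 0.367. CI = p̂ ± z*√(p̂(1-p̂)/n) = (0.299, 0.436)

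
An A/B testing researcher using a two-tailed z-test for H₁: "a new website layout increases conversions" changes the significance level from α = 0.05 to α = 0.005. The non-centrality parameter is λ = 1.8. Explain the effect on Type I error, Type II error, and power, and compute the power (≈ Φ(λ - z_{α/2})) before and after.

Decreasing α from 0.05 to 0.005:
• Type I error rate decreases (α is the Type I rate by definition).
• Critical value moves from z_{α/2} = 1.96 to 2.807, so power = Φ(λ - z_{α/2}) goes from Φ(1.8 - 1.96) = 0.436 to Φ(1.8 - 2.807) = 0.157.
• Type II error rate β = 1 - power therefore increases (0.564 → 0.843).
Appropriate when false positives are costly — here, rolling out a layout that doesn't actually help — wasted engineering effort.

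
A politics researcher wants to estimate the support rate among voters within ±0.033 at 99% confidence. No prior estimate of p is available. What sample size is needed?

Conservative approach: use p = 0.5 (maximizes p(1-p) = 0.25). n = z²(0.25)/E² = 2.576²×0.25/0.033² = 1523.4 → n = 1524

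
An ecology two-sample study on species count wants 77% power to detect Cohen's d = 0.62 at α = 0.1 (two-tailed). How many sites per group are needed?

z_{α/2} = 1.645, z_β = Φ⁻¹(0.77) = 0.739. For medium effect (d = 0.62): n per group = 2(z_{α/2} + z_β)²/d² = 2(1.645 + 0.739)²/0.62² = 29.6 → 30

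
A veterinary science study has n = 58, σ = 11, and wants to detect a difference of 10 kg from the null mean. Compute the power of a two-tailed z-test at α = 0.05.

SE = σ/√n = 11/√58 = 1.444. Non-centrality λ = d/SE = 10/1.444 = 6.923. Power ≈ Φ(λ - z_{α/2}) = Φ(6.923 - 1.96) = Φ(4.963) = 1.0.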